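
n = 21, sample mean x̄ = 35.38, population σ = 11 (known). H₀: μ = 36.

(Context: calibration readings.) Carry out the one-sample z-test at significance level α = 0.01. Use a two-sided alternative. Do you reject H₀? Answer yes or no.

SE = σ/√n = 11/√21 = 2.4004
z = (x̄−μ₀)/SE = (35.38−36)/2.4004 = -0.2583
p-value (two-sided) = 0.79618
At α=0.01: p ≥ α → fail to reject H₀

reject H₀: no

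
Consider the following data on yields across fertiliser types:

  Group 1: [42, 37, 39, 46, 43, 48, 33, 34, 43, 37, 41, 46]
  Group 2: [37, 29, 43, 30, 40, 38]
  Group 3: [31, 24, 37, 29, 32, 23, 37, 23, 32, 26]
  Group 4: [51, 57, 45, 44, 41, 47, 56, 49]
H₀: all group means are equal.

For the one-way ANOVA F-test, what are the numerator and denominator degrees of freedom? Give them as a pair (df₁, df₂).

degrees of freedom = [3, 32]

k = 4 groups, N = 36 total
df = (k−1, N−k) = (4−1, 36−4) = (3, 32)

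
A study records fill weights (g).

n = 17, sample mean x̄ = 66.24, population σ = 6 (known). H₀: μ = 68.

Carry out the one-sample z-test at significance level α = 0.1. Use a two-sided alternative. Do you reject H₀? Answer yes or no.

reject H₀: no

SE = σ/√n = 6/√17 = 1.4552
z = (x̄−μ₀)/SE = (66.24−68)/1.4552 = -1.2094
p-value (two-sided) = 0.22649
At α=0.1: p ≥ α → fail to reject H₀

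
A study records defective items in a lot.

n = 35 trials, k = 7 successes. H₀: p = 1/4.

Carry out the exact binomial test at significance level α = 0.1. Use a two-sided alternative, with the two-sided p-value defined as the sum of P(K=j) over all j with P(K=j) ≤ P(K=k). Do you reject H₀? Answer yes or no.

reject H₀: no

Exact binomial: n=35, k=7, p₀=1/4=0.2500
P(X=j) = C(n,j)·p₀^j·(1−p₀)^(n−j); p = Σ P(X=j) over j with P(X=j) ≤ P(X=7)
p-value (two-sided) = 0.56421
At α=0.1: p ≥ α → fail to reject H₀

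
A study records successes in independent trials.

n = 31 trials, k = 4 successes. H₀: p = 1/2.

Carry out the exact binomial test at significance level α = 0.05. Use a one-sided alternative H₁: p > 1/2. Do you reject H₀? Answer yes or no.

reject H₀: no

Exact binomial: n=31, k=4, p₀=1/2=0.5000
P(X≥4) from Σ C(n,i)·p₀^i·(1−p₀)^(n−i)
p-value (one-sided, H₁ greater) = 1.00000
At α=0.05: p ≥ α → fail to reject H₀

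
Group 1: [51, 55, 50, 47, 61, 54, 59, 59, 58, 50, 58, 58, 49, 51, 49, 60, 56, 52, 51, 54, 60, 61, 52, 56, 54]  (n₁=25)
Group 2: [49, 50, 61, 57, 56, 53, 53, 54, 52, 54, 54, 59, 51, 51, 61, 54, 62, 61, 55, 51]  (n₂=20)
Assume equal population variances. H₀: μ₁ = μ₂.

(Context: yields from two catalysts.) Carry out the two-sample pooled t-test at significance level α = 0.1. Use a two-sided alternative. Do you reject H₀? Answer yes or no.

x̄₁=54.600, s₁=4.252, n₁=25
x̄₂=54.900, s₂=4.025, n₂=20
s_p² = [24·4.252² + 19·4.025²]/43 = 17.2512
SE = √(s_p²·(1/25+1/20)) = 1.2460
t = (54.600−54.900)/1.2460 = -0.2408
df = 43
p-value (two-sided) = 0.81088
At α=0.1: p ≥ α → fail to reject H₀

reject H₀: no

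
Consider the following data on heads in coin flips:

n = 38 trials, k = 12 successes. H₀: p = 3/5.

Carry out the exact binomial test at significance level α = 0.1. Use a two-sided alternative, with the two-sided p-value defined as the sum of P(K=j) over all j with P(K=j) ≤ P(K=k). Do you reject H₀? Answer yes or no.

reject H₀: yes

Exact binomial: n=38, k=12, p₀=3/5=0.6000
P(X=j) = C(n,j)·p₀^j·(1−p₀)^(n−j); p = Σ P(X=j) over j with P(X=j) ≤ P(X=12)
p-value (two-sided) = 0.00068
At α=0.1: p < α → reject H₀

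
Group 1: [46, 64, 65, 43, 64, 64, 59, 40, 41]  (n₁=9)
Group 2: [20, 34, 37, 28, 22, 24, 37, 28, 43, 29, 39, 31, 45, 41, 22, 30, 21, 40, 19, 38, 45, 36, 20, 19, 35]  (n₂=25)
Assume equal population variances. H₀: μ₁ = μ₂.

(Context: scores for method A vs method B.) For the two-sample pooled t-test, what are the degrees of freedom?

degrees of freedom = 32

df = n₁ + n₂ − 2 = 9 + 25 − 2 = 32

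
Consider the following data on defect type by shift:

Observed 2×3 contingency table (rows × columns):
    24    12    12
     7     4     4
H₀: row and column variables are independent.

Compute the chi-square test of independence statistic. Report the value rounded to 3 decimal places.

test statistic = 0.051

Row totals [48, 15], col totals [31, 16, 16], n=63
χ² = (24−23.62)²/23.62 + (12−12.19)²/12.19 + (12−12.19)²/12.19 + (7−7.38)²/7.38 + (4−3.81)²/3.81 + (4−3.81)²/3.81 = 0.0508
df = 2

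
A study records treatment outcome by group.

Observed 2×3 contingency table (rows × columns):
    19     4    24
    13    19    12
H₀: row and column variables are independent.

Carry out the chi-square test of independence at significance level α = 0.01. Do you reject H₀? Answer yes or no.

Row totals [47, 44], col totals [32, 23, 36], n=91
χ² = (19−16.53)²/16.53 + (4−11.88)²/11.88 + (24−18.59)²/18.59 + (13−15.47)²/15.47 + (19−11.12)²/11.12 + (12−17.41)²/17.41 = 14.8248
df = 2
p-value (upper-tail) = 0.00060
At α=0.01: p < α → reject H₀

reject H₀: yes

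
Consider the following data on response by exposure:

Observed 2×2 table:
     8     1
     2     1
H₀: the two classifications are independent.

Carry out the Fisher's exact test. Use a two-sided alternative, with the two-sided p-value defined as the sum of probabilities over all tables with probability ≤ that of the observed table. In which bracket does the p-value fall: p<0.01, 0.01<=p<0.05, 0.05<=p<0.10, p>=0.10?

Margins: r₁=9, r₂=3, c₁=10, c₂=2, n=12
p_obs = C(9,8)·C(3,2)/C(12,10); sum pmf over tables with pmf ≤ p_obs
p-value (two-sided) = 0.45455
→ bracket: p>=0.10

p-value bracket: p>=0.10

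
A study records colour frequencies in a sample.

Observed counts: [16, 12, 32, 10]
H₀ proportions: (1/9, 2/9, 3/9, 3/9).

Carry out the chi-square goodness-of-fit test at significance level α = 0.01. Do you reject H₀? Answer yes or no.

reject H₀: yes

n = 70; E_i = n·p_i = [7.78, 15.56, 23.33, 23.33]
χ² = (16−7.78)²/7.78 + (12−15.56)²/15.56 + (32−23.33)²/23.33 + (10−23.33)²/23.33 = 20.3429
df = 3
p-value (upper-tail) = 0.00014
At α=0.01: p < α → reject H₀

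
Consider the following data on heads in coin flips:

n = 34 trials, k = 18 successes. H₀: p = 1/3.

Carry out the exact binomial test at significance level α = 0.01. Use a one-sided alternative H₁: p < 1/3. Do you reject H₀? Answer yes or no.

Exact binomial: n=34, k=18, p₀=1/3=0.3333
P(X≤18) from Σ C(n,i)·p₀^i·(1−p₀)^(n−i)
p-value (one-sided, H₁ less) = 0.99435
At α=0.01: p ≥ α → fail to reject H₀

reject H₀: no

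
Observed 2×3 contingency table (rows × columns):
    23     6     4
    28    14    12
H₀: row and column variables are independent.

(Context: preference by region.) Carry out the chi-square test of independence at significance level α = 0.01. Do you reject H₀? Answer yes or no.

reject H₀: no

Row totals [33, 54], col totals [51, 20, 16], n=87
χ² = (23−19.34)²/19.34 + (6−7.59)²/7.59 + (4−6.07)²/6.07 + (28−31.66)²/31.66 + (14−12.41)²/12.41 + (12−9.93)²/9.93 = 2.7834
df = 2
p-value (upper-tail) = 0.24865
At α=0.01: p ≥ α → fail to reject H₀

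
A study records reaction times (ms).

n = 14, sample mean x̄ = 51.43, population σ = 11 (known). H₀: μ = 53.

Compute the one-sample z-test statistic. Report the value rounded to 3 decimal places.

SE = σ/√n = 11/√14 = 2.9399
z = (x̄−μ₀)/SE = (51.43−53)/2.9399 = -0.5340

test statistic = -0.534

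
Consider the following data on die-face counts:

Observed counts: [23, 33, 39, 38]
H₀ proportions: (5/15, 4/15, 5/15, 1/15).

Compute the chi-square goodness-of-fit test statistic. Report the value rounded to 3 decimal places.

n = 133; E_i = n·p_i = [44.33, 35.47, 44.33, 8.87]
χ² = (23−44.33)²/44.33 + (33−35.47)²/35.47 + (39−44.33)²/44.33 + (38−8.87)²/8.87 = 106.8026
df = 3

test statistic = 106.803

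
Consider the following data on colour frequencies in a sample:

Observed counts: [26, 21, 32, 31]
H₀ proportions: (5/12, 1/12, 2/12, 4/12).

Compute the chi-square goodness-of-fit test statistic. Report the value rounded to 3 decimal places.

n = 110; E_i = n·p_i = [45.83, 9.17, 18.33, 36.67]
χ² = (26−45.83)²/45.83 + (21−9.17)²/9.17 + (32−18.33)²/18.33 + (31−36.67)²/36.67 = 34.9218
df = 3

test statistic = 34.922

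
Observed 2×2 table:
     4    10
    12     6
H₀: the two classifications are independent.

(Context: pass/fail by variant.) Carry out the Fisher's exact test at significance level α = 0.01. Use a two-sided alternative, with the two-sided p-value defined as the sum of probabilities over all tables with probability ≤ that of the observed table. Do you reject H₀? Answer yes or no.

reject H₀: no

Margins: r₁=14, r₂=18, c₁=16, c₂=16, n=32
p_obs = C(14,4)·C(18,12)/C(32,16); sum pmf over tables with pmf ≤ p_obs
p-value (two-sided) = 0.07317
At α=0.01: p ≥ α → fail to reject H₀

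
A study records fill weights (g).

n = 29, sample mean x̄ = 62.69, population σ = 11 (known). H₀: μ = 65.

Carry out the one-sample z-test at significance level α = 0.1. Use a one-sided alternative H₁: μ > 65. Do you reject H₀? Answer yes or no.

SE = σ/√n = 11/√29 = 2.0426
z = (x̄−μ₀)/SE = (62.69−65)/2.0426 = -1.1309
p-value (one-sided, H₁ greater) = 0.87095
At α=0.1: p ≥ α → fail to reject H₀

reject H₀: no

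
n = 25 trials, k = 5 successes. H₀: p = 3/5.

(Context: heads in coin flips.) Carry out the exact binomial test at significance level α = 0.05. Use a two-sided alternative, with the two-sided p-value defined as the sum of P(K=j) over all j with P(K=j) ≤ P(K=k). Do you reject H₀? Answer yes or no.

Exact binomial: n=25, k=5, p₀=3/5=0.6000
P(X=j) = C(n,j)·p₀^j·(1−p₀)^(n−j); p = Σ P(X=j) over j with P(X=j) ≤ P(X=5)
p-value (two-sided) = 0.00006
At α=0.05: p < α → reject H₀

reject H₀: yes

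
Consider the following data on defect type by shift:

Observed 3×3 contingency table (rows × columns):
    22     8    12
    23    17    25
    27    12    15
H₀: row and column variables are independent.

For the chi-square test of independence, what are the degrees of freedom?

df = (r−1)(c−1) = (3−1)·(3−1) = 4

degrees of freedom = 4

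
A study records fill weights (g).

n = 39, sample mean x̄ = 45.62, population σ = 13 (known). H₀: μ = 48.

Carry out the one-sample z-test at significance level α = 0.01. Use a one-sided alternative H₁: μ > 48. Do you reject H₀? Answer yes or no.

SE = σ/√n = 13/√39 = 2.0817
z = (x̄−μ₀)/SE = (45.62−48)/2.0817 = -1.1433
p-value (one-sided, H₁ greater) = 0.87355
At α=0.01: p ≥ α → fail to reject H₀

reject H₀: no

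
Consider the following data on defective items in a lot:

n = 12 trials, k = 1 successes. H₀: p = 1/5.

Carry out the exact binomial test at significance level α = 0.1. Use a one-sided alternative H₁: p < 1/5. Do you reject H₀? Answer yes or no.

Exact binomial: n=12, k=1, p₀=1/5=0.2000
P(X≤1) from Σ C(n,i)·p₀^i·(1−p₀)^(n−i)
p-value (one-sided, H₁ less) = 0.27488
At α=0.1: p ≥ α → fail to reject H₀

reject H₀: no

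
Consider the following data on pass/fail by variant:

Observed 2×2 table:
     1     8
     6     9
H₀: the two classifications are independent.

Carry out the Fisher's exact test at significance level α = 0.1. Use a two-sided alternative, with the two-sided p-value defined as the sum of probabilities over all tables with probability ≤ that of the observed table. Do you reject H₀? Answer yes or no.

Margins: r₁=9, r₂=15, c₁=7, c₂=17, n=24
p_obs = C(9,1)·C(15,6)/C(24,7); sum pmf over tables with pmf ≤ p_obs
p-value (two-sided) = 0.19071
At α=0.1: p ≥ α → fail to reject H₀

reject H₀: no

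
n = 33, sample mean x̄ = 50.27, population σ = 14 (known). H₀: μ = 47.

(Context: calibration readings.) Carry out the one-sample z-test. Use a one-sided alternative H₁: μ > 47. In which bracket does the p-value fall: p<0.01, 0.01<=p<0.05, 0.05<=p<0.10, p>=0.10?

SE = σ/√n = 14/√33 = 2.4371
z = (x̄−μ₀)/SE = (50.27−47)/2.4371 = 1.3418
p-value (one-sided, H₁ greater) = 0.08984
→ bracket: 0.05<=p<0.10

p-value bracket: 0.05<=p<0.10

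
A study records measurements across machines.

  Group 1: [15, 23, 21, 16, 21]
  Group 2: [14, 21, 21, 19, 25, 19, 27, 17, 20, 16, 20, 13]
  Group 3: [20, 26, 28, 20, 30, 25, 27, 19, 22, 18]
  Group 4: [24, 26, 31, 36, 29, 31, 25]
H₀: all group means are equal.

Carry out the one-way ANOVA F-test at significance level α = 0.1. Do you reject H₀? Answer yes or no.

Group means [19.20, 19.33, 23.50, 28.86], grand mean 22.500
SSB = Σnᵢ(x̄ᵢ−x̄)² = 467.676; SSW = ΣΣ(x−x̄ᵢ)² = 498.824
MSB = 467.676/3 = 155.8921; MSW = 498.824/30 = 16.6275
F = MSB/MSW = 9.3756
df = (3, 30)
p-value (upper-tail) = 0.00016
At α=0.1: p < α → reject H₀

reject H₀: yes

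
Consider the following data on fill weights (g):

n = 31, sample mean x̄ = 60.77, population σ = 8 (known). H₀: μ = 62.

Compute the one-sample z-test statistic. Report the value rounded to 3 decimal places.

test statistic = -0.856

SE = σ/√n = 8/√31 = 1.4368
z = (x̄−μ₀)/SE = (60.77−62)/1.4368 = -0.8560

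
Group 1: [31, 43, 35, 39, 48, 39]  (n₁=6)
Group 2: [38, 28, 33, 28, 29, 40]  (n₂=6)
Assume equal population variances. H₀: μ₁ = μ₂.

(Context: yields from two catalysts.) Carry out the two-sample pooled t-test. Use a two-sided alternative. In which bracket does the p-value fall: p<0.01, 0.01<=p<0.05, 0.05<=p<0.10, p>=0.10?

p-value bracket: 0.05<=p<0.10

x̄₁=39.167, s₁=5.947, n₁=6
x̄₂=32.667, s₂=5.279, n₂=6
s_p² = [5·5.947² + 5·5.279²]/10 = 31.6167
SE = √(s_p²·(1/6+1/6)) = 3.2464
t = (39.167−32.667)/3.2464 = 2.0022
df = 10
p-value (two-sided) = 0.07311
→ bracket: 0.05<=p<0.10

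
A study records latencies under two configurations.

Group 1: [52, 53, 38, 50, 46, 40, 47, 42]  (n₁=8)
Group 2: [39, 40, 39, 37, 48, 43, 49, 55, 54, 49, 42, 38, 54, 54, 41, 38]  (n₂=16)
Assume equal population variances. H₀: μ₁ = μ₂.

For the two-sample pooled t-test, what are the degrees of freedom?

degrees of freedom = 22

df = n₁ + n₂ − 2 = 8 + 16 − 2 = 22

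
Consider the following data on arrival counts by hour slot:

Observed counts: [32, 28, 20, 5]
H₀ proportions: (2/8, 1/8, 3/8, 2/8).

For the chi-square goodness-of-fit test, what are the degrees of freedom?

df = k − 1 = 4 − 1 = 3

degrees of freedom = 3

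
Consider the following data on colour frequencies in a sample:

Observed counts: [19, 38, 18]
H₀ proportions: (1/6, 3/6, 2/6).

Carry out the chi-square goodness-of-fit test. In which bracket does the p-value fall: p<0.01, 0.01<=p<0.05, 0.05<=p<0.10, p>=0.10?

p-value bracket: 0.05<=p<0.10

n = 75; E_i = n·p_i = [12.50, 37.50, 25.00]
χ² = (19−12.50)²/12.50 + (38−37.50)²/37.50 + (18−25.00)²/25.00 = 5.3467
df = 2
p-value (upper-tail) = 0.06902
→ bracket: 0.05<=p<0.10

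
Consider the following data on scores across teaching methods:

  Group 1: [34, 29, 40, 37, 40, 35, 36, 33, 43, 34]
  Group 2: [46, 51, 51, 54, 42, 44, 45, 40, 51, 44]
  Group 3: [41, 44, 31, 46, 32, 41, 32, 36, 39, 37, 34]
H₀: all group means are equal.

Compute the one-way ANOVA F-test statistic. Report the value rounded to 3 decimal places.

test statistic = 15.849

Group means [36.10, 46.80, 37.55], grand mean 40.065
SSB = Σnᵢ(x̄ᵢ−x̄)² = 680.644; SSW = ΣΣ(x−x̄ᵢ)² = 601.227
MSB = 680.644/2 = 340.3218; MSW = 601.227/28 = 21.4724
F = MSB/MSW = 15.8493
df = (2, 28)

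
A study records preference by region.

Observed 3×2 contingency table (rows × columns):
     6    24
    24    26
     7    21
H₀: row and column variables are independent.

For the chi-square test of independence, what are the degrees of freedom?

df = (r−1)(c−1) = (3−1)·(2−1) = 2

degrees of freedom = 2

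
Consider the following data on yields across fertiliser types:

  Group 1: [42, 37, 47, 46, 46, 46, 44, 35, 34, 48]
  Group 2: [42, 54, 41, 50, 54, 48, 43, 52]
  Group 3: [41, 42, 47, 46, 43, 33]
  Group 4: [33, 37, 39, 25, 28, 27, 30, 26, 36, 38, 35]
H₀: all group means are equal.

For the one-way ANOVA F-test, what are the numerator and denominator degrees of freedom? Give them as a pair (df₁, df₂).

k = 4 groups, N = 35 total
df = (k−1, N−k) = (4−1, 35−4) = (3, 31)

degrees of freedom = [3, 31]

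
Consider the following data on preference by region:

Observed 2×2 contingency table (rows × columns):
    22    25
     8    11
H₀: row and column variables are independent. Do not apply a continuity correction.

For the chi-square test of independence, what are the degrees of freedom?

degrees of freedom = 1

df = (r−1)(c−1) = (2−1)·(2−1) = 1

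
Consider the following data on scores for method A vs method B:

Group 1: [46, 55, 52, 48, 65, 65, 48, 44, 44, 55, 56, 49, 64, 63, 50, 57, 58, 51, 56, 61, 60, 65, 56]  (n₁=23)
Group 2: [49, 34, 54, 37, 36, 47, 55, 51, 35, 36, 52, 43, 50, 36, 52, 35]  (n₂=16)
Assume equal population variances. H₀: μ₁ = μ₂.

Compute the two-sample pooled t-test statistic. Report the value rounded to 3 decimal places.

test statistic = 4.702

x̄₁=55.130, s₁=6.838, n₁=23
x̄₂=43.875, s₂=8.049, n₂=16
s_p² = [22·6.838² + 15·8.049²]/37 = 54.0637
SE = √(s_p²·(1/23+1/16)) = 2.3937
t = (55.130−43.875)/2.3937 = 4.7022
df = 37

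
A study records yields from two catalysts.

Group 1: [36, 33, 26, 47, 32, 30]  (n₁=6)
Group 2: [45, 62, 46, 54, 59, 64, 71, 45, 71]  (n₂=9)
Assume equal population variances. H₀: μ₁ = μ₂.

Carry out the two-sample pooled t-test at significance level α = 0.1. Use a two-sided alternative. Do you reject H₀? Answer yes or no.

x̄₁=34.000, s₁=7.183, n₁=6
x̄₂=57.444, s₂=10.525, n₂=9
s_p² = [5·7.183² + 8·10.525²]/13 = 88.0171
SE = √(s_p²·(1/6+1/9)) = 4.9446
t = (34.000−57.444)/4.9446 = -4.7414
df = 13
p-value (two-sided) = 0.00039
At α=0.1: p < α → reject H₀

reject H₀: yes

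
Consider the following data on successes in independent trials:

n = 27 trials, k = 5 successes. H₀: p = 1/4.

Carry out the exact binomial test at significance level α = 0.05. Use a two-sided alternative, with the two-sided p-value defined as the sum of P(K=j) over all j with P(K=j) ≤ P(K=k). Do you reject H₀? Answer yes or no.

reject H₀: no

Exact binomial: n=27, k=5, p₀=1/4=0.2500
P(X=j) = C(n,j)·p₀^j·(1−p₀)^(n−j); p = Σ P(X=j) over j with P(X=j) ≤ P(X=5)
p-value (two-sided) = 0.51300
At α=0.05: p ≥ α → fail to reject H₀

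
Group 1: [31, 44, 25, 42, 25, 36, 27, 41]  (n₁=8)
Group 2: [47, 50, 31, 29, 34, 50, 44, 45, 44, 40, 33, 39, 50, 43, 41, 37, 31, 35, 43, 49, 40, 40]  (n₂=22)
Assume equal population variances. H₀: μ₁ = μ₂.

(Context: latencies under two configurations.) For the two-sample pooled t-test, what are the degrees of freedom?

df = n₁ + n₂ − 2 = 8 + 22 − 2 = 28

degrees of freedom = 28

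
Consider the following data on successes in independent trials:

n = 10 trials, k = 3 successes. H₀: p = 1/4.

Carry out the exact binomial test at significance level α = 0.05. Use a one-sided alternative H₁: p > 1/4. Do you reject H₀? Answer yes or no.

Exact binomial: n=10, k=3, p₀=1/4=0.2500
P(X≥3) from Σ C(n,i)·p₀^i·(1−p₀)^(n−i)
p-value (one-sided, H₁ greater) = 0.47441
At α=0.05: p ≥ α → fail to reject H₀

reject H₀: no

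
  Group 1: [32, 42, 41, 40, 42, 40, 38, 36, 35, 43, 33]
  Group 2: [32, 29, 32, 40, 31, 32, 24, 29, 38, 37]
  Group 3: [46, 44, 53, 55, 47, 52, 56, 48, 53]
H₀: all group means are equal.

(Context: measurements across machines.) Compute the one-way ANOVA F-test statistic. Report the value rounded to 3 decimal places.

test statistic = 42.970

Group means [38.36, 32.40, 50.44], grand mean 40.000
SSB = Σnᵢ(x̄ᵢ−x̄)² = 1588.832; SSW = ΣΣ(x−x̄ᵢ)² = 499.168
MSB = 1588.832/2 = 794.4162; MSW = 499.168/27 = 18.4877
F = MSB/MSW = 42.9700
df = (2, 27)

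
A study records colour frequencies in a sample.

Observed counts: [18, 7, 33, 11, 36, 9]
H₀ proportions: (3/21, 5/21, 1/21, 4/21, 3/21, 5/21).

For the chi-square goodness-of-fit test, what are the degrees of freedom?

degrees of freedom = 5

df = k − 1 = 6 − 1 = 5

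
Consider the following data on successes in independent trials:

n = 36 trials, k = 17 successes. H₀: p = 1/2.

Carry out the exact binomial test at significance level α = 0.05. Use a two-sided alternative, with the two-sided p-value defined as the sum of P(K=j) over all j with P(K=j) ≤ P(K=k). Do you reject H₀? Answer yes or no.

reject H₀: no

Exact binomial: n=36, k=17, p₀=1/2=0.5000
P(X=j) = C(n,j)·p₀^j·(1−p₀)^(n−j); p = Σ P(X=j) over j with P(X=j) ≤ P(X=17)
p-value (two-sided) = 0.86794
At α=0.05: p ≥ α → fail to reject H₀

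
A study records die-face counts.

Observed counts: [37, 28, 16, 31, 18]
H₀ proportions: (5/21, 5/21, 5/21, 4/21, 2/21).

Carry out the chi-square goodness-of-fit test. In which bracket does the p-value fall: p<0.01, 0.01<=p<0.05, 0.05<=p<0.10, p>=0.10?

n = 130; E_i = n·p_i = [30.95, 30.95, 30.95, 24.76, 12.38]
χ² = (37−30.95)²/30.95 + (28−30.95)²/30.95 + (16−30.95)²/30.95 + (31−24.76)²/24.76 + (18−12.38)²/12.38 = 12.8081
df = 4
p-value (upper-tail) = 0.01225
→ bracket: 0.01<=p<0.05

p-value bracket: 0.01<=p<0.05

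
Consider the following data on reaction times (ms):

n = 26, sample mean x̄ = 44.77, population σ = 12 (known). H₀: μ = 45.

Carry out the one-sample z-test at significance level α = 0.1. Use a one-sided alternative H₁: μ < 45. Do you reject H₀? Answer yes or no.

SE = σ/√n = 12/√26 = 2.3534
z = (x̄−μ₀)/SE = (44.77−45)/2.3534 = -0.0977
p-value (one-sided, H₁ less) = 0.46107
At α=0.1: p ≥ α → fail to reject H₀

reject H₀: no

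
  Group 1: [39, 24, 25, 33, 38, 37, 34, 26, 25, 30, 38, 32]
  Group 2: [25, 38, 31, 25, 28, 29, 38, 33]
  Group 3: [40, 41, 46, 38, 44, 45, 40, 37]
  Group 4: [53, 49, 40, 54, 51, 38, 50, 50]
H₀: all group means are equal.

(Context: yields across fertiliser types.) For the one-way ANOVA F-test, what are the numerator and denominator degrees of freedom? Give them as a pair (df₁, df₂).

k = 4 groups, N = 36 total
df = (k−1, N−k) = (4−1, 36−4) = (3, 32)

degrees of freedom = [3, 32]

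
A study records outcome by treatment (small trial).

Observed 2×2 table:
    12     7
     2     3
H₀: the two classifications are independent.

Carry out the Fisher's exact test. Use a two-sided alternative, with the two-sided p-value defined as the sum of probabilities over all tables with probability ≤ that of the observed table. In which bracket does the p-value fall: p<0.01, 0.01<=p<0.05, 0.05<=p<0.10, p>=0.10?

Margins: r₁=19, r₂=5, c₁=14, c₂=10, n=24
p_obs = C(19,12)·C(5,2)/C(24,14); sum pmf over tables with pmf ≤ p_obs
p-value (two-sided) = 0.61462
→ bracket: p>=0.10

p-value bracket: p>=0.10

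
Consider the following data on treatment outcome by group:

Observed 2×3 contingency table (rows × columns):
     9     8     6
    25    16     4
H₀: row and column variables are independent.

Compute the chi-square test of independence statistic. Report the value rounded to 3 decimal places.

Row totals [23, 45], col totals [34, 24, 10], n=68
χ² = (9−11.50)²/11.50 + (8−8.12)²/8.12 + (6−3.38)²/3.38 + (25−22.50)²/22.50 + (16−15.88)²/15.88 + (4−6.62)²/6.62 = 3.8851
df = 2

test statistic = 3.885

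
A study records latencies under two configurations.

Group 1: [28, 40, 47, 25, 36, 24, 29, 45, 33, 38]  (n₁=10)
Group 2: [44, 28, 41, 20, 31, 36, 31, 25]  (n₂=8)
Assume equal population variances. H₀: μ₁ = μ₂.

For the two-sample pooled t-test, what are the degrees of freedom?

degrees of freedom = 16

df = n₁ + n₂ − 2 = 10 + 8 − 2 = 16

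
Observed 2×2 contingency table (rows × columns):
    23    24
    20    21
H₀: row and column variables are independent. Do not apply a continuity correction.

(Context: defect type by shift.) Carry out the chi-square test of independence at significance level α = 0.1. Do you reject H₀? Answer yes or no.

Row totals [47, 41], col totals [43, 45], n=88
χ² = (23−22.97)²/22.97 + (24−24.03)²/24.03 + (20−20.03)²/20.03 + (21−20.97)²/20.97 = 0.0002
df = 1
p-value (upper-tail) = 0.98837
At α=0.1: p ≥ α → fail to reject H₀

reject H₀: no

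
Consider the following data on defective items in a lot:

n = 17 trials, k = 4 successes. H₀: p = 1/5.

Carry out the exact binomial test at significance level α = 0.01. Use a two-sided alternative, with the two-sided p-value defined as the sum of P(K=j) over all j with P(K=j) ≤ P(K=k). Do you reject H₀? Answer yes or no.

reject H₀: no

Exact binomial: n=17, k=4, p₀=1/5=0.2000
P(X=j) = C(n,j)·p₀^j·(1−p₀)^(n−j); p = Σ P(X=j) over j with P(X=j) ≤ P(X=4)
p-value (two-sided) = 0.76075
At α=0.01: p ≥ α → fail to reject H₀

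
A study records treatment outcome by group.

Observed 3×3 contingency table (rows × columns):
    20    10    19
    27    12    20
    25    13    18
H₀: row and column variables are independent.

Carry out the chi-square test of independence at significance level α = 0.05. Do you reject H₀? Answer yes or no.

Row totals [49, 59, 56], col totals [72, 35, 57], n=164
χ² = (20−21.51)²/21.51 + (10−10.46)²/10.46 + (19−17.03)²/17.03 + (27−25.90)²/25.90 + (12−12.59)²/12.59 + (20−20.51)²/20.51 + (25−24.59)²/24.59 + (13−11.95)²/11.95 + (18−19.46)²/19.46 = 0.6499
df = 4
p-value (upper-tail) = 0.95736
At α=0.05: p ≥ α → fail to reject H₀

reject H₀: no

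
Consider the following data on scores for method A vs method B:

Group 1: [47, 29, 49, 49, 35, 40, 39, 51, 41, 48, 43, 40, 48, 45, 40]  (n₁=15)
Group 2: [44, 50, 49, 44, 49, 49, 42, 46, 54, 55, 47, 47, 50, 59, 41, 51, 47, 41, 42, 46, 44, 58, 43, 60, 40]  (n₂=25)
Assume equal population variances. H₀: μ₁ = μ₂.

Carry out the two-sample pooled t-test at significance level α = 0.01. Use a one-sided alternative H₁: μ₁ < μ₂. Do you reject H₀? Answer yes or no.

x̄₁=42.933, s₁=6.053, n₁=15
x̄₂=47.920, s₂=5.729, n₂=25
s_p² = [14·6.053² + 24·5.729²]/38 = 34.2309
SE = √(s_p²·(1/15+1/25)) = 1.9108
t = (42.933−47.920)/1.9108 = -2.6097
df = 38
p-value (one-sided, H₁ less) = 0.00645
At α=0.01: p < α → reject H₀

reject H₀: yes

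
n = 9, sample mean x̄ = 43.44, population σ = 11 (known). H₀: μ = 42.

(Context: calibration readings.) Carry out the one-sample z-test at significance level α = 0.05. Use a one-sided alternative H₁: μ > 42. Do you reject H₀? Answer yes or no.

reject H₀: no

SE = σ/√n = 11/√9 = 3.6667
z = (x̄−μ₀)/SE = (43.44−42)/3.6667 = 0.3927
p-value (one-sided, H₁ greater) = 0.34726
At α=0.05: p ≥ α → fail to reject H₀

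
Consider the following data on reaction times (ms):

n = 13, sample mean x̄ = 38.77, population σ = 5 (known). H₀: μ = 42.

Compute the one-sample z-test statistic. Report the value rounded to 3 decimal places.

SE = σ/√n = 5/√13 = 1.3868
z = (x̄−μ₀)/SE = (38.77−42)/1.3868 = -2.3292

test statistic = -2.329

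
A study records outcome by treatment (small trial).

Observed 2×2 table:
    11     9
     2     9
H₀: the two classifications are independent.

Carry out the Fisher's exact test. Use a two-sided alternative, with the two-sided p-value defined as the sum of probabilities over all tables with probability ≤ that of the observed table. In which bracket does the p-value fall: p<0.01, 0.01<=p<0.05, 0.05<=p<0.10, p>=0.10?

Margins: r₁=20, r₂=11, c₁=13, c₂=18, n=31
p_obs = C(20,11)·C(11,2)/C(31,13); sum pmf over tables with pmf ≤ p_obs
p-value (two-sided) = 0.06564
→ bracket: 0.05<=p<0.10

p-value bracket: 0.05<=p<0.10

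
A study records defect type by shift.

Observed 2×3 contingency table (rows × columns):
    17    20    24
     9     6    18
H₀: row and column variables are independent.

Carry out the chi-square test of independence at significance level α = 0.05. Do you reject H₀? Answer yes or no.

Row totals [61, 33], col totals [26, 26, 42], n=94
χ² = (17−16.87)²/16.87 + (20−16.87)²/16.87 + (24−27.26)²/27.26 + (9−9.13)²/9.13 + (6−9.13)²/9.13 + (18−14.74)²/14.74 = 2.7618
df = 2
p-value (upper-tail) = 0.25136
At α=0.05: p ≥ α → fail to reject H₀

reject H₀: no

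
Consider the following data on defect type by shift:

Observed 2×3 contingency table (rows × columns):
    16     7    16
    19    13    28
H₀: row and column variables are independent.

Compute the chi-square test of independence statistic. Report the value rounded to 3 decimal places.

test statistic = 0.917

Row totals [39, 60], col totals [35, 20, 44], n=99
χ² = (16−13.79)²/13.79 + (7−7.88)²/7.88 + (16−17.33)²/17.33 + (19−21.21)²/21.21 + (13−12.12)²/12.12 + (28−26.67)²/26.67 = 0.9166
df = 2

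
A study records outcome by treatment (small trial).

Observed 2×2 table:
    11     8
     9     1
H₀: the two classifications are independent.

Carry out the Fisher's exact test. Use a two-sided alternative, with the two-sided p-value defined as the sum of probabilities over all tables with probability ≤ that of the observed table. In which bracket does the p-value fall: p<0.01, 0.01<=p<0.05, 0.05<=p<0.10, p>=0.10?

Margins: r₁=19, r₂=10, c₁=20, c₂=9, n=29
p_obs = C(19,11)·C(10,9)/C(29,20); sum pmf over tables with pmf ≤ p_obs
p-value (two-sided) = 0.10715
→ bracket: p>=0.10

p-value bracket: p>=0.10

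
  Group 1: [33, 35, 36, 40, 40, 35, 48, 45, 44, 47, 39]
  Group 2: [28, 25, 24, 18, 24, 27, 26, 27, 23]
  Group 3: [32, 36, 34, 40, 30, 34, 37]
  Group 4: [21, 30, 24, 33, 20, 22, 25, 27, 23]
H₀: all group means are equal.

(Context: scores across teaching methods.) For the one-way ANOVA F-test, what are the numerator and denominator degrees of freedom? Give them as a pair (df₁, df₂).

degrees of freedom = [3, 32]

k = 4 groups, N = 36 total
df = (k−1, N−k) = (4−1, 36−4) = (3, 32)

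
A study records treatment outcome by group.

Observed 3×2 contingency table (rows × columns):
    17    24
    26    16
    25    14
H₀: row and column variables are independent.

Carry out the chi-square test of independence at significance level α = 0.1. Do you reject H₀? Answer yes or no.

Row totals [41, 42, 39], col totals [68, 54], n=122
χ² = (17−22.85)²/22.85 + (24−18.15)²/18.15 + (26−23.41)²/23.41 + (16−18.59)²/18.59 + (25−21.74)²/21.74 + (14−17.26)²/17.26 = 5.1398
df = 2
p-value (upper-tail) = 0.07654
At α=0.1: p < α → reject H₀

reject H₀: yes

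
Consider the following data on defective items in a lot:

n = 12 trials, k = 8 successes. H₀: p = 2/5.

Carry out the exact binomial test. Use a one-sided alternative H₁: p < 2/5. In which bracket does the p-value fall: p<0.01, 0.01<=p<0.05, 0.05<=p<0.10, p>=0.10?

Exact binomial: n=12, k=8, p₀=2/5=0.4000
P(X≤8) from Σ C(n,i)·p₀^i·(1−p₀)^(n−i)
p-value (one-sided, H₁ less) = 0.98473
→ bracket: p>=0.10

p-value bracket: p>=0.10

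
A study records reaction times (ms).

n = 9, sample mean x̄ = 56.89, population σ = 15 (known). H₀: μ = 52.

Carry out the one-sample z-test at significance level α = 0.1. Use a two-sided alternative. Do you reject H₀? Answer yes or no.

reject H₀: no

SE = σ/√n = 15/√9 = 5.0000
z = (x̄−μ₀)/SE = (56.89−52)/5.0000 = 0.9780
p-value (two-sided) = 0.32807
At α=0.1: p ≥ α → fail to reject H₀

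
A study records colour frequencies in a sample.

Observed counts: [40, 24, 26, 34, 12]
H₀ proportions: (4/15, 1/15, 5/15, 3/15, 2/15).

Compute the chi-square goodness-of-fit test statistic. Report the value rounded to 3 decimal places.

n = 136; E_i = n·p_i = [36.27, 9.07, 45.33, 27.20, 18.13]
χ² = (40−36.27)²/36.27 + (24−9.07)²/9.07 + (26−45.33)²/45.33 + (34−27.20)²/27.20 + (12−18.13)²/18.13 = 37.0000
df = 4

test statistic = 37.000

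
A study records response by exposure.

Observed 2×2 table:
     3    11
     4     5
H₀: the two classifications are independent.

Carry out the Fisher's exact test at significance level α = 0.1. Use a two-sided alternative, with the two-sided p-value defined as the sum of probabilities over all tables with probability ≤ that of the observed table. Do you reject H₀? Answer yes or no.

reject H₀: no

Margins: r₁=14, r₂=9, c₁=7, c₂=16, n=23
p_obs = C(14,3)·C(9,4)/C(23,7); sum pmf over tables with pmf ≤ p_obs
p-value (two-sided) = 0.36304
At α=0.1: p ≥ α → fail to reject H₀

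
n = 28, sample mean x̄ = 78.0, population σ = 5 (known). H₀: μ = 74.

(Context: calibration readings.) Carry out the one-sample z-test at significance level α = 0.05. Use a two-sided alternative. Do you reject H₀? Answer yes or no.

SE = σ/√n = 5/√28 = 0.9449
z = (x̄−μ₀)/SE = (78.0−74)/0.9449 = 4.2332
p-value (two-sided) = 0.00002
At α=0.05: p < α → reject H₀

reject H₀: yes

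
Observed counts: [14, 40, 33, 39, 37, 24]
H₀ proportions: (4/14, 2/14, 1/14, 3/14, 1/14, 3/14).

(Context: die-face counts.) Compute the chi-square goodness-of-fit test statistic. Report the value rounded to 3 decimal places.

n = 187; E_i = n·p_i = [53.43, 26.71, 13.36, 40.07, 13.36, 40.07]
χ² = (14−53.43)²/53.43 + (40−26.71)²/26.71 + (33−13.36)²/13.36 + (39−40.07)²/40.07 + (37−13.36)²/13.36 + (24−40.07)²/40.07 = 112.9144
df = 5

test statistic = 112.914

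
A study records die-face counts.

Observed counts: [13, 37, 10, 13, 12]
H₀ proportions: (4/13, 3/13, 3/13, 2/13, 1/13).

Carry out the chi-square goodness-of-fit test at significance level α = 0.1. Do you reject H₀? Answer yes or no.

n = 85; E_i = n·p_i = [26.15, 19.62, 19.62, 13.08, 6.54]
χ² = (13−26.15)²/26.15 + (37−19.62)²/19.62 + (10−19.62)²/19.62 + (13−13.08)²/13.08 + (12−6.54)²/6.54 = 31.2990
df = 4
p-value (upper-tail) = 0.00000
At α=0.1: p < α → reject H₀

reject H₀: yes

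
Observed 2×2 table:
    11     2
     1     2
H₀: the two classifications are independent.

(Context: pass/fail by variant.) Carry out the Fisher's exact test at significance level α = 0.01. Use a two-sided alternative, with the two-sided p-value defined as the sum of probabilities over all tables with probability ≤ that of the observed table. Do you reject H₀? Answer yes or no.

reject H₀: no

Margins: r₁=13, r₂=3, c₁=12, c₂=4, n=16
p_obs = C(13,11)·C(3,1)/C(16,12); sum pmf over tables with pmf ≤ p_obs
p-value (two-sided) = 0.13571
At α=0.01: p ≥ α → fail to reject H₀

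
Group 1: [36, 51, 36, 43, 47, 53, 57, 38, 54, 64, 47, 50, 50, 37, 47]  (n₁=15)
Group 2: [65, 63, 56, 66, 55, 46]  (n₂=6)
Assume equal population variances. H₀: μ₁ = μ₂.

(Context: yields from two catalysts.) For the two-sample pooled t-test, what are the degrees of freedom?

df = n₁ + n₂ − 2 = 15 + 6 − 2 = 19

degrees of freedom = 19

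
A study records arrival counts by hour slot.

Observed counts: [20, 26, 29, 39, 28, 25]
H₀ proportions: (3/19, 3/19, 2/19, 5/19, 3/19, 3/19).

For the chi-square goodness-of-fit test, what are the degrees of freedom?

degrees of freedom = 5

df = k − 1 = 6 − 1 = 5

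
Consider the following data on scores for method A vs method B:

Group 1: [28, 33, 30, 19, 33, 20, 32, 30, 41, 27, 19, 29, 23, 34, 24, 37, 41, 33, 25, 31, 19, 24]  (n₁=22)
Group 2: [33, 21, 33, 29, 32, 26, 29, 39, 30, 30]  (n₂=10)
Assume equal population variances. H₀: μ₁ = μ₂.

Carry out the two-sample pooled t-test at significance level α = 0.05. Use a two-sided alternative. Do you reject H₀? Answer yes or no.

x̄₁=28.727, s₁=6.642, n₁=22
x̄₂=30.200, s₂=4.733, n₂=10
s_p² = [21·6.642² + 9·4.733²]/30 = 37.5988
SE = √(s_p²·(1/22+1/10)) = 2.3386
t = (28.727−30.200)/2.3386 = -0.6298
df = 30
p-value (two-sided) = 0.53362
At α=0.05: p ≥ α → fail to reject H₀

reject H₀: no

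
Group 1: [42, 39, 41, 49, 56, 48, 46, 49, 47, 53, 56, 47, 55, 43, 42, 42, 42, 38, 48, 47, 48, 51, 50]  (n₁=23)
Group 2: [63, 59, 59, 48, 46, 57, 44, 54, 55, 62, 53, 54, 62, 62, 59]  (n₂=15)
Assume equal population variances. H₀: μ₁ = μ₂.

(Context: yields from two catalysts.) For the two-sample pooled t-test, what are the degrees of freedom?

df = n₁ + n₂ − 2 = 23 + 15 − 2 = 36

degrees of freedom = 36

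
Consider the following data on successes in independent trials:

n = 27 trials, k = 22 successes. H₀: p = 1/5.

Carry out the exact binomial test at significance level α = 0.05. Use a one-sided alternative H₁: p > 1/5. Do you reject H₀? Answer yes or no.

Exact binomial: n=27, k=22, p₀=1/5=0.2000
P(X≥22) from Σ C(n,i)·p₀^i·(1−p₀)^(n−i)
p-value (one-sided, H₁ greater) = 0.00000
At α=0.05: p < α → reject H₀

reject H₀: yes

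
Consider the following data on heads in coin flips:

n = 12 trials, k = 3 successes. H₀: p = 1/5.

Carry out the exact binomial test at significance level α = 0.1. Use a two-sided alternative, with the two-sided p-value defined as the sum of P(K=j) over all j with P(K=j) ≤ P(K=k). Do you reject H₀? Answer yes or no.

reject H₀: no

Exact binomial: n=12, k=3, p₀=1/5=0.2000
P(X=j) = C(n,j)·p₀^j·(1−p₀)^(n−j); p = Σ P(X=j) over j with P(X=j) ≤ P(X=3)
p-value (two-sided) = 0.71653
At α=0.1: p ≥ α → fail to reject H₀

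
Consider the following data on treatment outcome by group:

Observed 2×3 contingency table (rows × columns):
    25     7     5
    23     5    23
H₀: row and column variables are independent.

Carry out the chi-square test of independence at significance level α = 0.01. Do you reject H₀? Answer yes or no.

reject H₀: yes

Row totals [37, 51], col totals [48, 12, 28], n=88
χ² = (25−20.18)²/20.18 + (7−5.05)²/5.05 + (5−11.77)²/11.77 + (23−27.82)²/27.82 + (5−6.95)²/6.95 + (23−16.23)²/16.23 = 10.0143
df = 2
p-value (upper-tail) = 0.00669
At α=0.01: p < α → reject H₀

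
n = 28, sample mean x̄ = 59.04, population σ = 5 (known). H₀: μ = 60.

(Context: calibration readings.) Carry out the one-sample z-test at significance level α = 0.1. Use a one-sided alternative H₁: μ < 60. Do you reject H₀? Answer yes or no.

reject H₀: no

SE = σ/√n = 5/√28 = 0.9449
z = (x̄−μ₀)/SE = (59.04−60)/0.9449 = -1.0160
p-value (one-sided, H₁ less) = 0.15482
At α=0.1: p ≥ α → fail to reject H₀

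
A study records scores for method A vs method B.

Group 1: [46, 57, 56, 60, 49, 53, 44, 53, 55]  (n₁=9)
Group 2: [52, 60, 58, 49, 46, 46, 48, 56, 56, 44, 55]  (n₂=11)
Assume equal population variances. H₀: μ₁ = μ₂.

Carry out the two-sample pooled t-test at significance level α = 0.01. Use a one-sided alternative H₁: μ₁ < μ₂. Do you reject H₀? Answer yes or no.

x̄₁=52.556, s₁=5.270, n₁=9
x̄₂=51.818, s₂=5.492, n₂=11
s_p² = [8·5.270² + 10·5.492²]/18 = 29.1033
SE = √(s_p²·(1/9+1/11)) = 2.4248
t = (52.556−51.818)/2.4248 = 0.3041
df = 18
p-value (one-sided, H₁ less) = 0.61773
At α=0.01: p ≥ α → fail to reject H₀

reject H₀: no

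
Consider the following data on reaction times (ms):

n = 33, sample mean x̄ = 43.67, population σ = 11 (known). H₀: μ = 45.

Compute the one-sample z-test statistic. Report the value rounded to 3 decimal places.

SE = σ/√n = 11/√33 = 1.9149
z = (x̄−μ₀)/SE = (43.67−45)/1.9149 = -0.6946

test statistic = -0.695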